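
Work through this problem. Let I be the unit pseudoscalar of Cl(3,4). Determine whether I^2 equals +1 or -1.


The pseudoscalar I = e1...e_n (product of all n generators) of Cl(p,q) satisfies I^2 = (-1)^(q + n(n-1)/2).
p = 3, q = 4, n = p + q = 7
n(n-1)/2 = 7 * 6 / 2 = 21
Exponent = q + n(n-1)/2 = 4 + 21 = 25
I^2 = (-1)^25 = -1


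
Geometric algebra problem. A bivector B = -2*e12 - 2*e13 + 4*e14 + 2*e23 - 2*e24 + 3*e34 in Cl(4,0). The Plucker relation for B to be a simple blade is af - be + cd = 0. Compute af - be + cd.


Plucker relation: af - be + cd
a*f = (-2)*3 = -6
b*e = (-2)*(-2) = 4
c*d = 4*2 = 8
af - be + cd = -6 - 4 + 8
= -2


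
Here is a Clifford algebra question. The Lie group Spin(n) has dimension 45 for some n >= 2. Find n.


dim Spin(n) = dim so(n) = n(n-1)/2.
Solve n(n-1)/2 = 45, i.e. n^2 - n - 90 = 0.
Discriminant = 1 + 8*45 = 361
n = (1 + sqrt(361))/2 = (1 + 19)/2 = 10


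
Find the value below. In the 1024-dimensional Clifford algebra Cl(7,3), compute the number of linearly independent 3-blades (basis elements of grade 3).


Number of grade-k basis blades in Cl(p,q) with n = p + q is C(n, k).
n = 7 + 3 = 10
C(10, 3) = 10! / (3! * 7!)
= 3628800 / (6 * 5040)
= 120


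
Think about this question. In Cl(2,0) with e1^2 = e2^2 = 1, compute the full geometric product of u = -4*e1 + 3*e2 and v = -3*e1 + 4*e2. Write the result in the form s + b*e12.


Expand: (-4*e1 + 3*e2)(-3*e1 + 4*e2)
= (-4)*(-3)*e1e1 + (-4)*4*e1e2 + 3*(-3)*e2e1 + 3*4*e2e2
Using e1^2 = e2^2 = 1, e2e1 = -e1e2:
Scalar part s = (-4)*(-3) + 3*4 = 12 + 12 = 24
Bivector part b = (-4)*4 - 3*(-3) = -16 - (-9) = -7
uv = 24 - 7*e12


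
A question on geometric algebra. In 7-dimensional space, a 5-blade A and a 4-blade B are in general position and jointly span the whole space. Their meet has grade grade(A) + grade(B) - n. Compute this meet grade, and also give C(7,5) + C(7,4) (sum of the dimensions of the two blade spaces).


Meet grade = grade(A) + grade(B) - n
= 5 + 4 - 7 = 2
C(7,5) = 21
C(7,4) = 35
dim_A + dim_B = 21 + 35 = 56


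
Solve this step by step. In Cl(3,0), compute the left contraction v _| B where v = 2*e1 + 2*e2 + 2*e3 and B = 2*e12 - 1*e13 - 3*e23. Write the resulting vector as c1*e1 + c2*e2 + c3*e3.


Left contraction v _| B = <vB>_1 (grade-1 part of the geometric product vB).
Using e1_|e12 = e2, e2_|e12 = -e1, e1_|e13 = e3, e3_|e13 = -e1, e2_|e23 = e3, e3_|e23 = -e2:
e1 coeff: -v2*b12 - v3*b13 = -(2)*(2) - (2)*(-1) = -2
e2 coeff: v1*b12 - v3*b23 = (2)*(2) - (2)*(-3) = 10
e3 coeff: v1*b13 + v2*b23 = (2)*(-1) + (2)*(-3) = -8
v _| B = -2*e1 + 10*e2 - 8*e3


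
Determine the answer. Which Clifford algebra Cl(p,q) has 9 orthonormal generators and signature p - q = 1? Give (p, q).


We need p + q = 9 and p - q = 1.
Adding: 2p = 9 + 1 = 10, so p = 5.
Then q = 9 - 5 = 4.
(p, q) = (5, 4)


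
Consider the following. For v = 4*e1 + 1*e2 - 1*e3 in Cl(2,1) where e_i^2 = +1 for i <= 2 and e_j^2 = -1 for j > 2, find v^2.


v^2 = sum of c_i^2 * e_i^2
Positive signature terms (e_i^2 = +1): 4^2 + 1^2 = 17
Negative signature terms (e_j^2 = -1): (-1)^2 = 1
v^2 = 17 - 1 = 16


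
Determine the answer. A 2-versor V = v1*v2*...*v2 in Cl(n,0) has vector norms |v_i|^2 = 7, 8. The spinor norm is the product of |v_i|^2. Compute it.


Spinor norm N(V) = |v1|^2 * |v2|^2 * ... * |v2|^2
= 7 * 8
Running product: 7, 56
N(V) = 56


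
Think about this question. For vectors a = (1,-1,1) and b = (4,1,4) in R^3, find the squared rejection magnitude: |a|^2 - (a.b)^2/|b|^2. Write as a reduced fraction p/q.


|a|^2 = 1^2 + (-1)^2 + 1^2 = 3
|b|^2 = 4^2 + 1^2 + 4^2 = 33
a . b = 1*4 + (-1)*1 + 1*4 = 7
(a.b)^2 = 7^2 = 49
|rej|^2 = 3 - 49/33
= (99 - 49)/33
= 50/33
In lowest terms: 50/33


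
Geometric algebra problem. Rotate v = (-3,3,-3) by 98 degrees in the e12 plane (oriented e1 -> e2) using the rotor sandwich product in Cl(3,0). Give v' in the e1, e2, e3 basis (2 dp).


Rotor R = cos(49deg) - sin(49deg)*e12
Rotation angle theta = 2 * 49 = 98 degrees in the e12 plane (e1 -> e2).
The component perpendicular to the plane (e3) is invariant: v'_3 = v3 = -3.00
cos(98deg) = -0.1392, sin(98deg) = 0.9903
v'_1 = v1*cos(theta) - v2*sin(theta) = -3*(-0.1392) - 3*0.9903 = -2.55
v'_2 = v1*sin(theta) + v2*cos(theta) = -3*0.9903 + 3*(-0.1392) = -3.39
v' = -2.55*e1 - 3.39*e2 - 3.00*e3


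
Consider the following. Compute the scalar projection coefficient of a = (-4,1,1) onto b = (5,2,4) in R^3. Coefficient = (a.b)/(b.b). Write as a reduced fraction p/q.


Projection coefficient = (a . b) / (b . b)
a . b = (-4)*5 + 1*2 + 1*4
= -20 + 2 + 4 = -14
b . b = 5^2 + 2^2 + 4^2
= 25 + 4 + 16 = 45
Coefficient = -14/45
In lowest terms: -14/45


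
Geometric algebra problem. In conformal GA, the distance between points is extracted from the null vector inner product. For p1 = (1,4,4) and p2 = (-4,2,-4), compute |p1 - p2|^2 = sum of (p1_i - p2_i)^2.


p1 - p2 = (5, 2, 8)
|p1 - p2|^2 = 5^2 + 2^2 + 8^2
= 25 + 4 + 64
= 93


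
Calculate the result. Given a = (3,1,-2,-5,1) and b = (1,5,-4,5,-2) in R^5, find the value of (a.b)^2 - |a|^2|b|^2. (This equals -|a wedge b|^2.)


a . b = 3*1 + 1*5 + (-2)*(-4) + (-5)*5 + 1*(-2)
= 3 + 5 + 8 + (-25) + (-2) = -11
|a|^2 = 3^2 + 1^2 + (-2)^2 + (-5)^2 + 1^2 = 40
|b|^2 = 1^2 + 5^2 + (-4)^2 + 5^2 + (-2)^2 = 71
(a.b)^2 = (-11)^2 = 121
|a|^2 * |b|^2 = 40 * 71 = 2840
Result = 121 - 2840 = -2719


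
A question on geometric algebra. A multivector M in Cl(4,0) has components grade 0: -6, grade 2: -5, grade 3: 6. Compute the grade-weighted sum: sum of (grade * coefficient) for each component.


Grade-weighted sum = sum of grade_k * coefficient_k
0*(-6) = 0
2*(-5) = -10
3*6 = 18
Total = 0 + (-10) + 18 = 8


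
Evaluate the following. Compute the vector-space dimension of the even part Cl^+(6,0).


Even subalgebra dimension = 2^(n-1)
n = 6 + 0 = 6
2^(6 - 1) = 2^5 = 32
Verification: sum of C(6,k) for even k = 1 + 15 + 15 + 1 = 32
Result = 32


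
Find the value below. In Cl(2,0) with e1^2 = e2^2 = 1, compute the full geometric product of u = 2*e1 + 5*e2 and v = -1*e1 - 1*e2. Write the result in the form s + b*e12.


Expand: (2*e1 + 5*e2)(-1*e1 - 1*e2)
= 2*(-1)*e1e1 + 2*(-1)*e1e2 + 5*(-1)*e2e1 + 5*(-1)*e2e2
Using e1^2 = e2^2 = 1, e2e1 = -e1e2:
Scalar part s = 2*(-1) + 5*(-1) = -2 + (-5) = -7
Bivector part b = 2*(-1) - 5*(-1) = -2 - (-5) = 3
uv = -7 + 3*e12


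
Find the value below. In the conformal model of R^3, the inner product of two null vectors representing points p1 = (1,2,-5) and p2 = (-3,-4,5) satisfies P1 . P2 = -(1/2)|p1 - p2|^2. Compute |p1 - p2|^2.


p1 - p2 = (4, 6, -10)
|p1 - p2|^2 = 4^2 + 6^2 + (-10)^2
= 16 + 36 + 100
= 152


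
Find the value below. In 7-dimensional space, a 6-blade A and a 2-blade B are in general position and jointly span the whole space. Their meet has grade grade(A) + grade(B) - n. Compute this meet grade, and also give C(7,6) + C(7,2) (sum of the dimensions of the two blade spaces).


Meet grade = grade(A) + grade(B) - n
= 6 + 2 - 7 = 1
C(7,6) = 7
C(7,2) = 21
dim_A + dim_B = 7 + 21 = 28


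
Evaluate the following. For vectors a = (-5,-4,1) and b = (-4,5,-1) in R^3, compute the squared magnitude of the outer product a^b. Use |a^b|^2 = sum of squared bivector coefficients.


a wedge b = (a1*b2 - a2*b1)*e12 + (a1*b3 - a3*b1)*e13 + (a2*b3 - a3*b2)*e23
e12 coeff: (-5)*5 - (-4)*(-4) = -25 - 16 = -41
e13 coeff: (-5)*(-1) - 1*(-4) = 5 - (-4) = 9
e23 coeff: (-4)*(-1) - 1*5 = 4 - 5 = -1
|a wedge b|^2 = (-41)^2 + 9^2 + (-1)^2
= 1681 + 81 + 1
= 1763


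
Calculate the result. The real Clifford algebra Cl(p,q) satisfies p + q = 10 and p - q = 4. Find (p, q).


We need p + q = 10 and p - q = 4.
Adding: 2p = 10 + 4 = 14, so p = 7.
Then q = 10 - 7 = 3.
(p, q) = (7, 3)


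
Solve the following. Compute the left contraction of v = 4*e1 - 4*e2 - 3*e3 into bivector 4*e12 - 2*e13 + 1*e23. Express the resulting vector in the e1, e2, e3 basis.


Left contraction v _| B = <vB>_1 (grade-1 part of the geometric product vB).
Using e1_|e12 = e2, e2_|e12 = -e1, e1_|e13 = e3, e3_|e13 = -e1, e2_|e23 = e3, e3_|e23 = -e2:
e1 coeff: -v2*b12 - v3*b13 = -(-4)*(4) - (-3)*(-2) = 10
e2 coeff: v1*b12 - v3*b23 = (4)*(4) - (-3)*(1) = 19
e3 coeff: v1*b13 + v2*b23 = (4)*(-2) + (-4)*(1) = -12
v _| B = 10*e1 + 19*e2 - 12*e3


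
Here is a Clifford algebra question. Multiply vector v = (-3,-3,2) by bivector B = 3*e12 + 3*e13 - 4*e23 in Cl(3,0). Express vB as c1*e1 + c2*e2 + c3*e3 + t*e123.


vB has grade-1 (vector) and grade-3 (trivector) parts: vB = (v _| B) + (v ^ B).
Vector part <vB>_1:
  e1: -v2*b12 - v3*b13 = -(-3)*(3) - (2)*(3) = 3
  e2: v1*b12 - v3*b23 = (-3)*(3) - (2)*(-4) = -1
  e3: v1*b13 + v2*b23 = (-3)*(3) + (-3)*(-4) = 3
Trivector part <vB>_3:
  e123: v1*b23 - v2*b13 + v3*b12 = (-3)*(-4) - (-3)*(3) + (2)*(3) = 27
vB = 3*e1 - 1*e2 + 3*e3 + 27*e123


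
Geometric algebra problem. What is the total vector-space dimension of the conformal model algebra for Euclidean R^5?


The conformal model of R^5 uses Cl(6,1): the 5 Euclidean generators plus two extra orthogonal generators e+ (e+^2 = +1) and e- (e-^2 = -1), from which the null vectors e0, einf are built.
Number of generators m = 5 + 2 = 7.
dim Cl(p,q) = 2^m = 2^7 = 128


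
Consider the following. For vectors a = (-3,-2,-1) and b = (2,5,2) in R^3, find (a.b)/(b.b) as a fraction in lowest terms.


Projection coefficient = (a . b) / (b . b)
a . b = (-3)*2 + (-2)*5 + (-1)*2
= -6 + (-10) + (-2) = -18
b . b = 2^2 + 5^2 + 2^2
= 4 + 25 + 4 = 33
Coefficient = -18/33
In lowest terms: -6/11


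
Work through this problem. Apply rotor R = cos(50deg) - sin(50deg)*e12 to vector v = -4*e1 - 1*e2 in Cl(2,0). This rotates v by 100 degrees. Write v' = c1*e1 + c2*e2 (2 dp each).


Rotor R = cos(50deg) - sin(50deg)*e12
Rotation angle theta = 2 * 50 = 100 degrees
v' = R*v*~R rotates v by theta.
cos(100deg) = -0.1736, sin(100deg) = 0.9848
v'_1 = -4*cos(100deg) - (-1)*sin(100deg)
= -4*(-0.1736) - (-1)*0.9848
= 1.68
v'_2 = -4*sin(100deg) + (-1)*cos(100deg)
= -4*0.9848 + (-1)*(-0.1736)
= -3.77
v' = 1.68*e1 - 3.77*e2


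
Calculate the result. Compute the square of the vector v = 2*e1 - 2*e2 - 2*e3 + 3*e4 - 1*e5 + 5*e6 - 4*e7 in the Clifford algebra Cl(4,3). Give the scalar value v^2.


v^2 = sum of c_i^2 * e_i^2
Positive signature terms (e_i^2 = +1): 2^2 + (-2)^2 + (-2)^2 + 3^2 = 21
Negative signature terms (e_j^2 = -1): (-1)^2 + 5^2 + (-4)^2 = 42
v^2 = 21 - 42 = -21


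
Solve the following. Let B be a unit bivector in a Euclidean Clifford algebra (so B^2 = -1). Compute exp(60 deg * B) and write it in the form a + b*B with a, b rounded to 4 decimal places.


For a unit bivector B with B^2 = -1, the exponential series gives
e^(theta*B) = cos(theta) + sin(theta)*B (the GA analogue of Euler's formula).
theta = 60 degrees = 1.047198 rad
cos(60 deg) = 0.5000
sin(60 deg) = 0.8660
exp(theta*B) = 0.5000 + 0.8660*B


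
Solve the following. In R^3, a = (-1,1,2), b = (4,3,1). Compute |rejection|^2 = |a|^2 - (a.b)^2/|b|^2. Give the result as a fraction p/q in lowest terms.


|a|^2 = (-1)^2 + 1^2 + 2^2 = 6
|b|^2 = 4^2 + 3^2 + 1^2 = 26
a . b = (-1)*4 + 1*3 + 2*1 = 1
(a.b)^2 = 1^2 = 1
|rej|^2 = 6 - 1/26
= (156 - 1)/26
= 155/26
In lowest terms: 155/26


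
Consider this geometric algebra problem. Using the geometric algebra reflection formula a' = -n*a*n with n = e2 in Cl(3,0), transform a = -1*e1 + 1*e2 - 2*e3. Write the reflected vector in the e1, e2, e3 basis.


Reflection formula: a' = -n*a*n, with n = e2 (unit vector, n^2 = 1).
For reflection through hyperplane perp to e2:
The component along e2 flips sign, others stay.
a = (-1, 1, -2)
a' = (-1, -1, -2)
a' = -1*e1 - 1*e2 - 2*e3


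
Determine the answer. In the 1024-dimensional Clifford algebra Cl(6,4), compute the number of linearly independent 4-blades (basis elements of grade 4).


Number of grade-k basis blades in Cl(p,q) with n = p + q is C(n, k).
n = 6 + 4 = 10
C(10, 4) = 10! / (4! * 6!)
= 3628800 / (24 * 720)
= 210


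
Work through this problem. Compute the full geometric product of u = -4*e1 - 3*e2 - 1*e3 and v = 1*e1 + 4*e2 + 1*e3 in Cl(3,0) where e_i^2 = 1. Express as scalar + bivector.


In Cl(3,0): e_i^2 = 1, e_ie_j = -e_je_i for i != j.
Scalar part = u . v = (-4)*1 + (-3)*4 + (-1)*1
= -4 + (-12) + (-1) = -17
e12 coeff = (-4)*4 - (-3)*1 = -16 - (-3) = -13
e13 coeff = (-4)*1 - (-1)*1 = -4 - (-1) = -3
e23 coeff = (-3)*1 - (-1)*4 = -3 - (-4) = 1
uv = -17 - 13*e12 - 3*e13 + 1*e23


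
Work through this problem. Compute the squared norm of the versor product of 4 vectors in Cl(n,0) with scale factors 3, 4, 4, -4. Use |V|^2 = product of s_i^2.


Each vector v_i has |v_i|^2 = s_i^2
Squared scales: 3^2 = 9, 4^2 = 16, 4^2 = 16, (-4)^2 = 16
|V|^2 = 9 * 16 * 16 * 16
= 36864


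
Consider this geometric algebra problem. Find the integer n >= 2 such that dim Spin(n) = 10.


dim Spin(n) = dim so(n) = n(n-1)/2.
Solve n(n-1)/2 = 10, i.e. n^2 - n - 20 = 0.
Discriminant = 1 + 8*10 = 81
n = (1 + sqrt(81))/2 = (1 + 9)/2 = 5


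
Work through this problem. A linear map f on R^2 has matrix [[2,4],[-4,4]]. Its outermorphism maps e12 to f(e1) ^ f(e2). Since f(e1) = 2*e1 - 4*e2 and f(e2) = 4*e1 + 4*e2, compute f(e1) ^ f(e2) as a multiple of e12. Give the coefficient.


The outermorphism of a linear map f sends e1^e2 to f(e1)^f(e2).
f(e1) = 2*e1 - 4*e2
f(e2) = 4*e1 + 4*e2
f(e1) ^ f(e2) = (2*e1 - 4*e2) ^ (4*e1 + 4*e2)
= 2*4*e12 + (-4)*4*e21
= (8 - (-16))*e12
= 24*e12
Coefficient = 24


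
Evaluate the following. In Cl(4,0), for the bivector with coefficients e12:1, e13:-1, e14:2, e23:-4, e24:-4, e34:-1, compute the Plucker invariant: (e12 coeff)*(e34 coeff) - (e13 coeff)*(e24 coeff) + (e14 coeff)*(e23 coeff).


Plucker relation: af - be + cd
a*f = 1*(-1) = -1
b*e = (-1)*(-4) = 4
c*d = 2*(-4) = -8
af - be + cd = -1 - 4 + (-8)
= -13


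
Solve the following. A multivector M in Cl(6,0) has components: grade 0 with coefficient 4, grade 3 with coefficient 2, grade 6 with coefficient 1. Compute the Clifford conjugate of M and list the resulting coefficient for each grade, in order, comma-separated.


Clifford conjugate sign for grade k: (-1)^(k(k+1)/2)
Grade 0: (-1)^(0*1/2) = (-1)^0 = 1, coeff 4 -> 4
Grade 3: (-1)^(3*4/2) = (-1)^6 = 1, coeff 2 -> 2
Grade 6: (-1)^(6*7/2) = (-1)^21 = -1, coeff 1 -> -1
Conjugated coefficients: 4, 2, -1


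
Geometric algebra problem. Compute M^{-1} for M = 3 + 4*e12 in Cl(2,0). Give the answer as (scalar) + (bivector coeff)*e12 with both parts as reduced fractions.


M = 3 + 4*e12, where e12^2 = -1.
Since M commutes with its reverse ~M = a - b*e12, M * ~M = a^2 - b^2*e12^2 = a^2 + b^2.
So M^{-1} = ~M / (a^2 + b^2) = (a - b*e12)/(a^2 + b^2).
a^2 + b^2 = 9 + 16 = 25
Scalar part = 3/25 = 3/25
Bivector coeff = -4/25 = -4/25
M^{-1} = 3/25 - 4/25*e12


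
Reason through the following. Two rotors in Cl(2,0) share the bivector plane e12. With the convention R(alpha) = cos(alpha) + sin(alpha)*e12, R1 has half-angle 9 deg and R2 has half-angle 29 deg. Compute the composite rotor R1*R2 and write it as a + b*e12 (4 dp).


Same-plane rotors commute and their half-angles add:
R1*R2 = cos(a1 + a2) + sin(a1 + a2)*e12.
a1 + a2 = 9 + 29 = 38 deg
cos(38 deg) = 0.7880
sin(38 deg) = 0.6157
R1*R2 = 0.7880 + 0.6157*e12


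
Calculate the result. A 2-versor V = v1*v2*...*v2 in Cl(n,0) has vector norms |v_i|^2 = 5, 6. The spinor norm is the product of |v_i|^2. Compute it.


Spinor norm N(V) = |v1|^2 * |v2|^2 * ... * |v2|^2
= 5 * 6
Running product: 5, 30
N(V) = 30


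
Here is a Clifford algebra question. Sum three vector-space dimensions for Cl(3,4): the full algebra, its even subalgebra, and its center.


n = 3 + 4 = 7
Total dim = 2^7 = 128
Even subalgebra dim = 2^6 = 64
n is odd, so center dim = 2
Sum = 128 + 64 + 2 = 194


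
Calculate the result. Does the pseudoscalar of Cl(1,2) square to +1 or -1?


The pseudoscalar I = e1...e_n (product of all n generators) of Cl(p,q) satisfies I^2 = (-1)^(q + n(n-1)/2).
p = 1, q = 2, n = p + q = 3
n(n-1)/2 = 3 * 2 / 2 = 3
Exponent = q + n(n-1)/2 = 2 + 3 = 5
I^2 = (-1)^5 = -1


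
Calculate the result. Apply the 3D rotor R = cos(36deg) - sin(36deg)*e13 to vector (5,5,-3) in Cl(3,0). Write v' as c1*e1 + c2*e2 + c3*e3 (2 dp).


Rotor R = cos(36deg) - sin(36deg)*e13
Rotation angle theta = 2 * 36 = 72 degrees in the e13 plane (e1 -> e3).
The component perpendicular to the plane (e2) is invariant: v'_2 = v2 = 5.00
cos(72deg) = 0.3090, sin(72deg) = 0.9511
v'_1 = v1*cos(theta) - v3*sin(theta) = 5*0.3090 - (-3)*0.9511 = 4.40
v'_3 = v1*sin(theta) + v3*cos(theta) = 5*0.9511 + (-3)*0.3090 = 3.83
v' = 4.40*e1 + 5.00*e2 + 3.83*e3


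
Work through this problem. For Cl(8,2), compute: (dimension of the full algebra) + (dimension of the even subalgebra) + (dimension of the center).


n = 8 + 2 = 10
Total dim = 2^10 = 1024
Even subalgebra dim = 2^9 = 512
n is even, so center dim = 1
Sum = 1024 + 512 + 1 = 1537


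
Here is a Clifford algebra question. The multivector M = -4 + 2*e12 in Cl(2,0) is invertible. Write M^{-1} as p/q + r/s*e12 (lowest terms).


M = -4 + 2*e12, where e12^2 = -1.
Since M commutes with its reverse ~M = a - b*e12, M * ~M = a^2 - b^2*e12^2 = a^2 + b^2.
So M^{-1} = ~M / (a^2 + b^2) = (a - b*e12)/(a^2 + b^2).
a^2 + b^2 = 16 + 4 = 20
Scalar part = -4/20 = -1/5
Bivector coeff = -2/20 = -1/10
M^{-1} = -1/5 - 1/10*e12


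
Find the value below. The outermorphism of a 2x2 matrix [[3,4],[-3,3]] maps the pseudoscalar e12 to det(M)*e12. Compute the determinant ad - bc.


The outermorphism of a linear map f sends e1^e2 to f(e1)^f(e2).
f(e1) = 3*e1 - 3*e2
f(e2) = 4*e1 + 3*e2
f(e1) ^ f(e2) = (3*e1 - 3*e2) ^ (4*e1 + 3*e2)
= 3*3*e12 + (-3)*4*e21
= (9 - (-12))*e12
= 21*e12
Coefficient = 21


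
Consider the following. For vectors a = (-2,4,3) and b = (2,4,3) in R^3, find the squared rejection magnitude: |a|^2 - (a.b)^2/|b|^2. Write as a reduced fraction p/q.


|a|^2 = (-2)^2 + 4^2 + 3^2 = 29
|b|^2 = 2^2 + 4^2 + 3^2 = 29
a . b = (-2)*2 + 4*4 + 3*3 = 21
(a.b)^2 = 21^2 = 441
|rej|^2 = 29 - 441/29
= (841 - 441)/29
= 400/29
In lowest terms: 400/29


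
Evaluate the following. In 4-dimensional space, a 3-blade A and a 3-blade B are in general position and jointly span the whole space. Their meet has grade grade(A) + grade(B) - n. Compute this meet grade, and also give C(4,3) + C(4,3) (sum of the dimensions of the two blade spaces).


Meet grade = grade(A) + grade(B) - n
= 3 + 3 - 4 = 2
C(4,3) = 4
C(4,3) = 4
dim_A + dim_B = 4 + 4 = 8


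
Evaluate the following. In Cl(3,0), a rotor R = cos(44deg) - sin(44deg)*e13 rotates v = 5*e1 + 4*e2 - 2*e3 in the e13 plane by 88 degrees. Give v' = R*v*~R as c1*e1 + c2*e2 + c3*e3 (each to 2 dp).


Rotor R = cos(44deg) - sin(44deg)*e13
Rotation angle theta = 2 * 44 = 88 degrees in the e13 plane (e1 -> e3).
The component perpendicular to the plane (e2) is invariant: v'_2 = v2 = 4.00
cos(88deg) = 0.0349, sin(88deg) = 0.9994
v'_1 = v1*cos(theta) - v3*sin(theta) = 5*0.0349 - (-2)*0.9994 = 2.17
v'_3 = v1*sin(theta) + v3*cos(theta) = 5*0.9994 + (-2)*0.0349 = 4.93
v' = 2.17*e1 + 4.00*e2 + 4.93*e3


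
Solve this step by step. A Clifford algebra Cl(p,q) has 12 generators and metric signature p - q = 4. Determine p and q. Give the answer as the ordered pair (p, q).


We need p + q = 12 and p - q = 4.
Adding: 2p = 12 + 4 = 16, so p = 8.
Then q = 12 - 8 = 4.
(p, q) = (8, 4)


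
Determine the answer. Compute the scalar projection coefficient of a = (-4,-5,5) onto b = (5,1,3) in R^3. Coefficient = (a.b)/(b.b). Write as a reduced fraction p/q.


Projection coefficient = (a . b) / (b . b)
a . b = (-4)*5 + (-5)*1 + 5*3
= -20 + (-5) + 15 = -10
b . b = 5^2 + 1^2 + 3^2
= 25 + 1 + 9 = 35
Coefficient = -10/35
In lowest terms: -2/7


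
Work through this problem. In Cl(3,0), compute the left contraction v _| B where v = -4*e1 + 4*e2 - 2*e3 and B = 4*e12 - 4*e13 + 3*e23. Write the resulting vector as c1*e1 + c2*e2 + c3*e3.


Left contraction v _| B = <vB>_1 (grade-1 part of the geometric product vB).
Using e1_|e12 = e2, e2_|e12 = -e1, e1_|e13 = e3, e3_|e13 = -e1, e2_|e23 = e3, e3_|e23 = -e2:
e1 coeff: -v2*b12 - v3*b13 = -(4)*(4) - (-2)*(-4) = -24
e2 coeff: v1*b12 - v3*b23 = (-4)*(4) - (-2)*(3) = -10
e3 coeff: v1*b13 + v2*b23 = (-4)*(-4) + (4)*(3) = 28
v _| B = -24*e1 - 10*e2 + 28*e3


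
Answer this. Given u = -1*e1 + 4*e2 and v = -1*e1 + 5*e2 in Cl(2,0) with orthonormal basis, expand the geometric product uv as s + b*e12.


Expand: (-1*e1 + 4*e2)(-1*e1 + 5*e2)
= (-1)*(-1)*e1e1 + (-1)*5*e1e2 + 4*(-1)*e2e1 + 4*5*e2e2
Using e1^2 = e2^2 = 1, e2e1 = -e1e2:
Scalar part s = (-1)*(-1) + 4*5 = 1 + 20 = 21
Bivector part b = (-1)*5 - 4*(-1) = -5 - (-4) = -1
uv = 21 - 1*e12


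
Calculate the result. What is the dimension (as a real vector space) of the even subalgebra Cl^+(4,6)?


Even subalgebra dimension = 2^(n-1)
n = 4 + 6 = 10
2^(10 - 1) = 2^9 = 512
Verification: sum of C(10,k) for even k = 1 + 45 + 210 + 210 + 45 + 1 = 512
Result = 512


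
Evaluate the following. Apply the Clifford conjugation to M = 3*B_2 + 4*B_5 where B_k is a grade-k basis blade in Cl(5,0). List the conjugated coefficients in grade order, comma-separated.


Clifford conjugate sign for grade k: (-1)^(k(k+1)/2)
Grade 2: (-1)^(2*3/2) = (-1)^3 = -1, coeff 3 -> -3
Grade 5: (-1)^(5*6/2) = (-1)^15 = -1, coeff 4 -> -4
Conjugated coefficients: -3, -4


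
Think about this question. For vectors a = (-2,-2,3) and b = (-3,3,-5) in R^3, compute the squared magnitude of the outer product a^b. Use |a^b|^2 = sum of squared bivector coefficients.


a wedge b = (a1*b2 - a2*b1)*e12 + (a1*b3 - a3*b1)*e13 + (a2*b3 - a3*b2)*e23
e12 coeff: (-2)*3 - (-2)*(-3) = -6 - 6 = -12
e13 coeff: (-2)*(-5) - 3*(-3) = 10 - (-9) = 19
e23 coeff: (-2)*(-5) - 3*3 = 10 - 9 = 1
|a wedge b|^2 = (-12)^2 + 19^2 + 1^2
= 144 + 361 + 1
= 506


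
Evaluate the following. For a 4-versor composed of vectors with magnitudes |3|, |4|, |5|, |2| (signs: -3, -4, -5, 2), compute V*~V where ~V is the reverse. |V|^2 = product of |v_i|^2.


Each vector v_i has |v_i|^2 = s_i^2
Squared scales: (-3)^2 = 9, (-4)^2 = 16, (-5)^2 = 25, 2^2 = 4
|V|^2 = 9 * 16 * 25 * 4
= 14400


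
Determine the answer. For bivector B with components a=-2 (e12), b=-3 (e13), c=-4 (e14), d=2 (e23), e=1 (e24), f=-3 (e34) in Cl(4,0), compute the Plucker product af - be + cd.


Plucker relation: af - be + cd
a*f = (-2)*(-3) = 6
b*e = (-3)*1 = -3
c*d = (-4)*2 = -8
af - be + cd = 6 - (-3) + (-8)
= 1


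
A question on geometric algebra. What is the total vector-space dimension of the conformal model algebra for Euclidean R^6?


The conformal model of R^6 uses Cl(7,1): the 6 Euclidean generators plus two extra orthogonal generators e+ (e+^2 = +1) and e- (e-^2 = -1), from which the null vectors e0, einf are built.
Number of generators m = 6 + 2 = 8.
dim Cl(p,q) = 2^m = 2^8 = 256


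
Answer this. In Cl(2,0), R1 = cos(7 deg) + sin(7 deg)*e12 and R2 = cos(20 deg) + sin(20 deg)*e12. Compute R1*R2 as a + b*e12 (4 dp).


Same-plane rotors commute and their half-angles add:
R1*R2 = cos(a1 + a2) + sin(a1 + a2)*e12.
a1 + a2 = 7 + 20 = 27 deg
cos(27 deg) = 0.8910
sin(27 deg) = 0.4540
R1*R2 = 0.8910 + 0.4540*e12


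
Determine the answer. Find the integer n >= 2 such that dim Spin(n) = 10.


dim Spin(n) = dim so(n) = n(n-1)/2.
Solve n(n-1)/2 = 10, i.e. n^2 - n - 20 = 0.
Discriminant = 1 + 8*10 = 81
n = (1 + sqrt(81))/2 = (1 + 9)/2 = 5


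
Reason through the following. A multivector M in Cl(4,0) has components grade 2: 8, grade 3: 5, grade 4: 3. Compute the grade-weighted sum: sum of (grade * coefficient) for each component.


Grade-weighted sum = sum of grade_k * coefficient_k
2*8 = 16
3*5 = 15
4*3 = 12
Total = 16 + 15 + 12 = 43


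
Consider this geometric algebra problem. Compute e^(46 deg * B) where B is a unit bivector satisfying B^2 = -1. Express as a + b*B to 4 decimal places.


For a unit bivector B with B^2 = -1, the exponential series gives
e^(theta*B) = cos(theta) + sin(theta)*B (the GA analogue of Euler's formula).
theta = 46 degrees = 0.802851 rad
cos(46 deg) = 0.6947
sin(46 deg) = 0.7193
exp(theta*B) = 0.6947 + 0.7193*B


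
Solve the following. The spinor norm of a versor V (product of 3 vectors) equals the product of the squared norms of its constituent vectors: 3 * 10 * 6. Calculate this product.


Spinor norm N(V) = |v1|^2 * |v2|^2 * ... * |v3|^2
= 3 * 10 * 6
Running product: 3, 30, 180
N(V) = 180


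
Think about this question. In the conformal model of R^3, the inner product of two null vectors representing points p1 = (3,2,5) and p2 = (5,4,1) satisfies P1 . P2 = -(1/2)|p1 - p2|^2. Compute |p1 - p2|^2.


p1 - p2 = (-2, -2, 4)
|p1 - p2|^2 = (-2)^2 + (-2)^2 + 4^2
= 4 + 4 + 16
= 24


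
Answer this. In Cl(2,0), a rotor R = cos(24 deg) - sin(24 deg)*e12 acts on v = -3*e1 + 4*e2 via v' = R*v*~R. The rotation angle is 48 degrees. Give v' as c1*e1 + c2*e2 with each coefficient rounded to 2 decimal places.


Rotor R = cos(24deg) - sin(24deg)*e12
Rotation angle theta = 2 * 24 = 48 degrees
v' = R*v*~R rotates v by theta.
cos(48deg) = 0.6691, sin(48deg) = 0.7431
v'_1 = -3*cos(48deg) - 4*sin(48deg)
= -3*0.6691 - 4*0.7431
= -4.98
v'_2 = -3*sin(48deg) + 4*cos(48deg)
= -3*0.7431 + 4*0.6691
= 0.45
v' = -4.98*e1 + 0.45*e2


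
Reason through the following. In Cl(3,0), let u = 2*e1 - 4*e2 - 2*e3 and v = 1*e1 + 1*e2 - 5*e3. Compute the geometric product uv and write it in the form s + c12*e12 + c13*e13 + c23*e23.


In Cl(3,0): e_i^2 = 1, e_ie_j = -e_je_i for i != j.
Scalar part = u . v = 2*1 + (-4)*1 + (-2)*(-5)
= 2 + (-4) + 10 = 8
e12 coeff = 2*1 - (-4)*1 = 2 - (-4) = 6
e13 coeff = 2*(-5) - (-2)*1 = -10 - (-2) = -8
e23 coeff = (-4)*(-5) - (-2)*1 = 20 - (-2) = 22
uv = 8 + 6*e12 - 8*e13 + 22*e23


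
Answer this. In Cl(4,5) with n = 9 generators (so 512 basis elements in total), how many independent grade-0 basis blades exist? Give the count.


Number of grade-k basis blades in Cl(p,q) with n = p + q is C(n, k).
n = 4 + 5 = 9
C(9, 0) = 9! / (0! * 9!)
= 362880 / (1 * 362880)
= 1


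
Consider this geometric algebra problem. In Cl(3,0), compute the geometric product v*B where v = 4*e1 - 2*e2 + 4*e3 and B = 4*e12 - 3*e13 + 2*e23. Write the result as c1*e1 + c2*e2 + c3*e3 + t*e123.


vB has grade-1 (vector) and grade-3 (trivector) parts: vB = (v _| B) + (v ^ B).
Vector part <vB>_1:
  e1: -v2*b12 - v3*b13 = -(-2)*(4) - (4)*(-3) = 20
  e2: v1*b12 - v3*b23 = (4)*(4) - (4)*(2) = 8
  e3: v1*b13 + v2*b23 = (4)*(-3) + (-2)*(2) = -16
Trivector part <vB>_3:
  e123: v1*b23 - v2*b13 + v3*b12 = (4)*(2) - (-2)*(-3) + (4)*(4) = 18
vB = 20*e1 + 8*e2 - 16*e3 + 18*e123


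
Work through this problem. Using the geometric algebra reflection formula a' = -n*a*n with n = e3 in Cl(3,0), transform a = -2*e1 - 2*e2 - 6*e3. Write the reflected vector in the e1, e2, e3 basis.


Reflection formula: a' = -n*a*n, with n = e3 (unit vector, n^2 = 1).
For reflection through hyperplane perp to e3:
The component along e3 flips sign, others stay.
a = (-2, -2, -6)
a' = (-2, -2, 6)
a' = -2*e1 - 2*e2 + 6*e3


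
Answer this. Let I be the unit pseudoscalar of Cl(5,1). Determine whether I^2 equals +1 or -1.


The pseudoscalar I = e1...e_n (product of all n generators) of Cl(p,q) satisfies I^2 = (-1)^(q + n(n-1)/2).
p = 5, q = 1, n = p + q = 6
n(n-1)/2 = 6 * 5 / 2 = 15
Exponent = q + n(n-1)/2 = 1 + 15 = 16
I^2 = (-1)^16 = +1


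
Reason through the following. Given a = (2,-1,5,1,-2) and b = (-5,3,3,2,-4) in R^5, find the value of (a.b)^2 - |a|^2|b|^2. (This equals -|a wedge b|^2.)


a . b = 2*(-5) + (-1)*3 + 5*3 + 1*2 + (-2)*(-4)
= -10 + (-3) + 15 + 2 + 8 = 12
|a|^2 = 2^2 + (-1)^2 + 5^2 + 1^2 + (-2)^2 = 35
|b|^2 = (-5)^2 + 3^2 + 3^2 + 2^2 + (-4)^2 = 63
(a.b)^2 = 12^2 = 144
|a|^2 * |b|^2 = 35 * 63 = 2205
Result = 144 - 2205 = -2061


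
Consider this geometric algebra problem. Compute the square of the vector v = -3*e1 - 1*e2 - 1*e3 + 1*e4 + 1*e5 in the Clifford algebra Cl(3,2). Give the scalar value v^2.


v^2 = sum of c_i^2 * e_i^2
Positive signature terms (e_i^2 = +1): (-3)^2 + (-1)^2 + (-1)^2 = 11
Negative signature terms (e_j^2 = -1): 1^2 + 1^2 = 2
v^2 = 11 - 2 = 9


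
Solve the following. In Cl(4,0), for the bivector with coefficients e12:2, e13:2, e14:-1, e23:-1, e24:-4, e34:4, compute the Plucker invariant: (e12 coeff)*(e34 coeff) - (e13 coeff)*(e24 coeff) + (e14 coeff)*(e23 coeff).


Plucker relation: af - be + cd
a*f = 2*4 = 8
b*e = 2*(-4) = -8
c*d = (-1)*(-1) = 1
af - be + cd = 8 - (-8) + 1
= 17


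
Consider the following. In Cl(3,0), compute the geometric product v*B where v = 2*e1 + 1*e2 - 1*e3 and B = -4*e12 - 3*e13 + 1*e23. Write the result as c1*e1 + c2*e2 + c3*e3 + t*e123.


vB has grade-1 (vector) and grade-3 (trivector) parts: vB = (v _| B) + (v ^ B).
Vector part <vB>_1:
  e1: -v2*b12 - v3*b13 = -(1)*(-4) - (-1)*(-3) = 1
  e2: v1*b12 - v3*b23 = (2)*(-4) - (-1)*(1) = -7
  e3: v1*b13 + v2*b23 = (2)*(-3) + (1)*(1) = -5
Trivector part <vB>_3:
  e123: v1*b23 - v2*b13 + v3*b12 = (2)*(1) - (1)*(-3) + (-1)*(-4) = 9
vB = 1*e1 - 7*e2 - 5*e3 + 9*e123


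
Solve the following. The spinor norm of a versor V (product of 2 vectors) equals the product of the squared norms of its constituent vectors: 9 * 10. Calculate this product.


Spinor norm N(V) = |v1|^2 * |v2|^2 * ... * |v2|^2
= 9 * 10
Running product: 9, 90
N(V) = 90


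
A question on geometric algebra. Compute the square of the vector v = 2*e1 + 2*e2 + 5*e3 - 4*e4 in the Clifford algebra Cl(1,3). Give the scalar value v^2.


v^2 = sum of c_i^2 * e_i^2
Positive signature terms (e_i^2 = +1): 2^2 = 4
Negative signature terms (e_j^2 = -1): 2^2 + 5^2 + (-4)^2 = 45
v^2 = 4 - 45 = -41


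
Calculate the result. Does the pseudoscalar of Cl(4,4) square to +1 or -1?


The pseudoscalar I = e1...e_n (product of all n generators) of Cl(p,q) satisfies I^2 = (-1)^(q + n(n-1)/2).
p = 4, q = 4, n = p + q = 8
n(n-1)/2 = 8 * 7 / 2 = 28
Exponent = q + n(n-1)/2 = 4 + 28 = 32
I^2 = (-1)^32 = +1


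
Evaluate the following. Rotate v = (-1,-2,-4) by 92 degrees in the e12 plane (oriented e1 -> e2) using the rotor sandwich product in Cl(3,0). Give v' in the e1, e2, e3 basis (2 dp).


Rotor R = cos(46deg) - sin(46deg)*e12
Rotation angle theta = 2 * 46 = 92 degrees in the e12 plane (e1 -> e2).
The component perpendicular to the plane (e3) is invariant: v'_3 = v3 = -4.00
cos(92deg) = -0.0349, sin(92deg) = 0.9994
v'_1 = v1*cos(theta) - v2*sin(theta) = -1*(-0.0349) - (-2)*0.9994 = 2.03
v'_2 = v1*sin(theta) + v2*cos(theta) = -1*0.9994 + (-2)*(-0.0349) = -0.93
v' = 2.03*e1 - 0.93*e2 - 4.00*e3


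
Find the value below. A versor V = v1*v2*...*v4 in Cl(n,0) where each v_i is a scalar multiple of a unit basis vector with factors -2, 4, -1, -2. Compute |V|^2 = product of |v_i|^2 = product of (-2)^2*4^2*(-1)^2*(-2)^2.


Each vector v_i has |v_i|^2 = s_i^2
Squared scales: (-2)^2 = 4, 4^2 = 16, (-1)^2 = 1, (-2)^2 = 4
|V|^2 = 4 * 16 * 1 * 4
= 256


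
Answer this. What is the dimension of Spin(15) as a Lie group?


Spin(n) double-covers SO(n); both have Lie algebra so(n) of dimension n(n-1)/2.
n = 15
n(n-1) = 15 * 14 = 210
dim Spin(15) = 210/2 = 105


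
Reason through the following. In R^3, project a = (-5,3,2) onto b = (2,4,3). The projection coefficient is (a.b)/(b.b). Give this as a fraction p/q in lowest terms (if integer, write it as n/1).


Projection coefficient = (a . b) / (b . b)
a . b = (-5)*2 + 3*4 + 2*3
= -10 + 12 + 6 = 8
b . b = 2^2 + 4^2 + 3^2
= 4 + 16 + 9 = 29
Coefficient = 8/29
In lowest terms: 8/29


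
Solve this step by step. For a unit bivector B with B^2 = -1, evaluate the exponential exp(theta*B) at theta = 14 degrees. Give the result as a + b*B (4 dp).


For a unit bivector B with B^2 = -1, the exponential series gives
e^(theta*B) = cos(theta) + sin(theta)*B (the GA analogue of Euler's formula).
theta = 14 degrees = 0.244346 rad
cos(14 deg) = 0.9703
sin(14 deg) = 0.2419
exp(theta*B) = 0.9703 + 0.2419*B


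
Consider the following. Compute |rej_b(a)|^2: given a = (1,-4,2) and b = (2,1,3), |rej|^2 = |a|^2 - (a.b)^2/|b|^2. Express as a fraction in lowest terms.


|a|^2 = 1^2 + (-4)^2 + 2^2 = 21
|b|^2 = 2^2 + 1^2 + 3^2 = 14
a . b = 1*2 + (-4)*1 + 2*3 = 4
(a.b)^2 = 4^2 = 16
|rej|^2 = 21 - 16/14
= (294 - 16)/14
= 278/14
In lowest terms: 139/7


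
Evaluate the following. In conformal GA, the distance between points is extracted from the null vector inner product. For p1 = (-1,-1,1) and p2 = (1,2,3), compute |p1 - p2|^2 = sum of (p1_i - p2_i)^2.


p1 - p2 = (-2, -3, -2)
|p1 - p2|^2 = (-2)^2 + (-3)^2 + (-2)^2
= 4 + 9 + 4
= 17


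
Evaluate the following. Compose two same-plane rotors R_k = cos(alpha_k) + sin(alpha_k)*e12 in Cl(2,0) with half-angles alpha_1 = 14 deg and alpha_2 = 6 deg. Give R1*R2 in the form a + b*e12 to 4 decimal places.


Same-plane rotors commute and their half-angles add:
R1*R2 = cos(a1 + a2) + sin(a1 + a2)*e12.
a1 + a2 = 14 + 6 = 20 deg
cos(20 deg) = 0.9397
sin(20 deg) = 0.3420
R1*R2 = 0.9397 + 0.3420*e12


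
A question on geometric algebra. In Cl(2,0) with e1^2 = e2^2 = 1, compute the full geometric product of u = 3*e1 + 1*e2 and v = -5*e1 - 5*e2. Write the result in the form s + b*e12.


Expand: (3*e1 + 1*e2)(-5*e1 - 5*e2)
= 3*(-5)*e1e1 + 3*(-5)*e1e2 + 1*(-5)*e2e1 + 1*(-5)*e2e2
Using e1^2 = e2^2 = 1, e2e1 = -e1e2:
Scalar part s = 3*(-5) + 1*(-5) = -15 + (-5) = -20
Bivector part b = 3*(-5) - 1*(-5) = -15 - (-5) = -10
uv = -20 - 10*e12


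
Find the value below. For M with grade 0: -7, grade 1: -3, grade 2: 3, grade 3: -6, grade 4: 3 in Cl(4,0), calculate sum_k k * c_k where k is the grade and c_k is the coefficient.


Grade-weighted sum = sum of grade_k * coefficient_k
0*(-7) = 0
1*(-3) = -3
2*3 = 6
3*(-6) = -18
4*3 = 12
Total = 0 + (-3) + 6 + (-18) + 12 = -3


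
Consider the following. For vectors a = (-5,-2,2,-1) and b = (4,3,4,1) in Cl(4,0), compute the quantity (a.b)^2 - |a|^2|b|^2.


a . b = (-5)*4 + (-2)*3 + 2*4 + (-1)*1
= -20 + (-6) + 8 + (-1) = -19
|a|^2 = (-5)^2 + (-2)^2 + 2^2 + (-1)^2 = 34
|b|^2 = 4^2 + 3^2 + 4^2 + 1^2 = 42
(a.b)^2 = (-19)^2 = 361
|a|^2 * |b|^2 = 34 * 42 = 1428
Result = 361 - 1428 = -1067


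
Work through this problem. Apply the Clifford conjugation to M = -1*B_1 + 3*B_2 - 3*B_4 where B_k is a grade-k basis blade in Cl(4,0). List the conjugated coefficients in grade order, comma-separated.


Clifford conjugate sign for grade k: (-1)^(k(k+1)/2)
Grade 1: (-1)^(1*2/2) = (-1)^1 = -1, coeff -1 -> 1
Grade 2: (-1)^(2*3/2) = (-1)^3 = -1, coeff 3 -> -3
Grade 4: (-1)^(4*5/2) = (-1)^10 = 1, coeff -3 -> -3
Conjugated coefficients: 1, -3, -3


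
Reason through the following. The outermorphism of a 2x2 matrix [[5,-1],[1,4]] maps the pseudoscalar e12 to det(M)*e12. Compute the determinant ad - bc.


The outermorphism of a linear map f sends e1^e2 to f(e1)^f(e2).
f(e1) = 5*e1 + 1*e2
f(e2) = -1*e1 + 4*e2
f(e1) ^ f(e2) = (5*e1 + 1*e2) ^ (-1*e1 + 4*e2)
= 5*4*e12 + 1*(-1)*e21
= (20 - (-1))*e12
= 21*e12
Coefficient = 21


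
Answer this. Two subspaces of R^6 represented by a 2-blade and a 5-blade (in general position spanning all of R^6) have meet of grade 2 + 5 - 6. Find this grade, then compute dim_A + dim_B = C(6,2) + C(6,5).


Meet grade = grade(A) + grade(B) - n
= 2 + 5 - 6 = 1
C(6,2) = 15
C(6,5) = 6
dim_A + dim_B = 15 + 6 = 21


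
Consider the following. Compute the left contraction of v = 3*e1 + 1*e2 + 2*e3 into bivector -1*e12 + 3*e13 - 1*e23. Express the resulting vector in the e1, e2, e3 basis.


Left contraction v _| B = <vB>_1 (grade-1 part of the geometric product vB).
Using e1_|e12 = e2, e2_|e12 = -e1, e1_|e13 = e3, e3_|e13 = -e1, e2_|e23 = e3, e3_|e23 = -e2:
e1 coeff: -v2*b12 - v3*b13 = -(1)*(-1) - (2)*(3) = -5
e2 coeff: v1*b12 - v3*b23 = (3)*(-1) - (2)*(-1) = -1
e3 coeff: v1*b13 + v2*b23 = (3)*(3) + (1)*(-1) = 8
v _| B = -5*e1 - 1*e2 + 8*e3


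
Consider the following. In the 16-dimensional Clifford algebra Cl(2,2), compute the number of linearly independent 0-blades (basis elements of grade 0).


Number of grade-k basis blades in Cl(p,q) with n = p + q is C(n, k).
n = 2 + 2 = 4
C(4, 0) = 4! / (0! * 4!)
= 24 / (1 * 24)
= 1


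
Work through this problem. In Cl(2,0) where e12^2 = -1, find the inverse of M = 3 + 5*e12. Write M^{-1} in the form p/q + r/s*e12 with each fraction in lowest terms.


M = 3 + 5*e12, where e12^2 = -1.
Since M commutes with its reverse ~M = a - b*e12, M * ~M = a^2 - b^2*e12^2 = a^2 + b^2.
So M^{-1} = ~M / (a^2 + b^2) = (a - b*e12)/(a^2 + b^2).
a^2 + b^2 = 9 + 25 = 34
Scalar part = 3/34 = 3/34
Bivector coeff = -5/34 = -5/34
M^{-1} = 3/34 - 5/34*e12


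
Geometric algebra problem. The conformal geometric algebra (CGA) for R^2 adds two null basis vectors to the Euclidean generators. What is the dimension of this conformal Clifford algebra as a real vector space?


The conformal model of R^2 uses Cl(3,1): the 2 Euclidean generators plus two extra orthogonal generators e+ (e+^2 = +1) and e- (e-^2 = -1), from which the null vectors e0, einf are built.
Number of generators m = 2 + 2 = 4.
dim Cl(p,q) = 2^m = 2^4 = 16


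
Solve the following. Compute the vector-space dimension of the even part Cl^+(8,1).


Even subalgebra dimension = 2^(n-1)
n = 8 + 1 = 9
2^(9 - 1) = 2^8 = 256
Verification: sum of C(9,k) for even k = 1 + 36 + 126 + 84 + 9 = 256
Result = 256


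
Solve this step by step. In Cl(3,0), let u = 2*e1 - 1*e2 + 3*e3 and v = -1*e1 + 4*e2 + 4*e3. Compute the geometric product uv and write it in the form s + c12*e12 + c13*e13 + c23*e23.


In Cl(3,0): e_i^2 = 1, e_ie_j = -e_je_i for i != j.
Scalar part = u . v = 2*(-1) + (-1)*4 + 3*4
= -2 + (-4) + 12 = 6
e12 coeff = 2*4 - (-1)*(-1) = 8 - 1 = 7
e13 coeff = 2*4 - 3*(-1) = 8 - (-3) = 11
e23 coeff = (-1)*4 - 3*4 = -4 - 12 = -16
uv = 6 + 7*e12 + 11*e13 - 16*e23


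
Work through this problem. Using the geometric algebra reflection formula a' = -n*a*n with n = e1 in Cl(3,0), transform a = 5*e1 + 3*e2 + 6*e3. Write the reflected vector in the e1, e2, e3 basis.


Reflection formula: a' = -n*a*n, with n = e1 (unit vector, n^2 = 1).
For reflection through hyperplane perp to e1:
The component along e1 flips sign, others stay.
a = (5, 3, 6)
a' = (-5, 3, 6)
a' = -5*e1 + 3*e2 + 6*e3


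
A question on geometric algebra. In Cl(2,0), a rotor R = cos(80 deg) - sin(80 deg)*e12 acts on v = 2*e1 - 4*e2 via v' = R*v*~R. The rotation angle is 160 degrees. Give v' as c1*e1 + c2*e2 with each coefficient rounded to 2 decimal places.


Rotor R = cos(80deg) - sin(80deg)*e12
Rotation angle theta = 2 * 80 = 160 degrees
v' = R*v*~R rotates v by theta.
cos(160deg) = -0.9397, sin(160deg) = 0.3420
v'_1 = 2*cos(160deg) - (-4)*sin(160deg)
= 2*(-0.9397) - (-4)*0.3420
= -0.51
v'_2 = 2*sin(160deg) + (-4)*cos(160deg)
= 2*0.3420 + (-4)*(-0.9397)
= 4.44
v' = -0.51*e1 + 4.44*e2


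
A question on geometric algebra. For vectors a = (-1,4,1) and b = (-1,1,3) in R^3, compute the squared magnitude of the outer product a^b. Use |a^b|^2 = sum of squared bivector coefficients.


a wedge b = (a1*b2 - a2*b1)*e12 + (a1*b3 - a3*b1)*e13 + (a2*b3 - a3*b2)*e23
e12 coeff: (-1)*1 - 4*(-1) = -1 - (-4) = 3
e13 coeff: (-1)*3 - 1*(-1) = -3 - (-1) = -2
e23 coeff: 4*3 - 1*1 = 12 - 1 = 11
|a wedge b|^2 = 3^2 + (-2)^2 + 11^2
= 9 + 4 + 121
= 134


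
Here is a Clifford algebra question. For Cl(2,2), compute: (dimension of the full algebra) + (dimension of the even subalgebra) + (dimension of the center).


n = 2 + 2 = 4
Total dim = 2^4 = 16
Even subalgebra dim = 2^3 = 8
n is even, so center dim = 1
Sum = 16 + 8 + 1 = 25


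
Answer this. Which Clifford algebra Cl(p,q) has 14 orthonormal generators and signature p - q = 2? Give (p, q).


We need p + q = 14 and p - q = 2.
Adding: 2p = 14 + 2 = 16, so p = 8.
Then q = 14 - 8 = 6.
(p, q) = (8, 6)


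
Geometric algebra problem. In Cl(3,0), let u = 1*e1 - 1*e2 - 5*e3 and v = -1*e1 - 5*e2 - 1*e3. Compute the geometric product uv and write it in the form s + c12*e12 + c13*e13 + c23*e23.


In Cl(3,0): e_i^2 = 1, e_ie_j = -e_je_i for i != j.
Scalar part = u . v = 1*(-1) + (-1)*(-5) + (-5)*(-1)
= -1 + 5 + 5 = 9
e12 coeff = 1*(-5) - (-1)*(-1) = -5 - 1 = -6
e13 coeff = 1*(-1) - (-5)*(-1) = -1 - 5 = -6
e23 coeff = (-1)*(-1) - (-5)*(-5) = 1 - 25 = -24
uv = 9 - 6*e12 - 6*e13 - 24*e23
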